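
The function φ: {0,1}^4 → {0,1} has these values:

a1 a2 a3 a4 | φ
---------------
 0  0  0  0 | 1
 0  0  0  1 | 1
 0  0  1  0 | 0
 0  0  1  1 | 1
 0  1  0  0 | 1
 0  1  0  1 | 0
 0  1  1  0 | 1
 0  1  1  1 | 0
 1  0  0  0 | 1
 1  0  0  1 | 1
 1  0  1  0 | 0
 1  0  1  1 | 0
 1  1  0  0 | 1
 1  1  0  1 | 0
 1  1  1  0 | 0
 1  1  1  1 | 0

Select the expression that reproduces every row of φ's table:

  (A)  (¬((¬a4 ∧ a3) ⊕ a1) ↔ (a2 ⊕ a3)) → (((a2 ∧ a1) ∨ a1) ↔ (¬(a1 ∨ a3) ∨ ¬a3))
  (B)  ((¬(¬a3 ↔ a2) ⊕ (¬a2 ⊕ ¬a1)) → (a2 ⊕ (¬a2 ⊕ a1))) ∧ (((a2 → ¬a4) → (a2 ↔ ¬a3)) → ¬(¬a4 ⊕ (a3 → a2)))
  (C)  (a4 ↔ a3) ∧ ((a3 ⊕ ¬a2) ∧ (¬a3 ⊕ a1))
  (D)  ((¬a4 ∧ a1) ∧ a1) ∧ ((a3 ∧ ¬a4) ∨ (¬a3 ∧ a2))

B

(A) fails at (0,0,1,0): the formula yields 1, φ is 0.
(C) fails at (0,0,0,1): the formula yields 0, φ is 1.
(D) fails at (0,0,0,0): the formula yields 0, φ is 1.
That leaves (B). Evaluating it on every row reproduces the table of φ exactly.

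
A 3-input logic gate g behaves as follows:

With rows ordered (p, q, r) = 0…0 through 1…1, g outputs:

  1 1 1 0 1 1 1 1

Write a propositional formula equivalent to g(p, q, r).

Only row (0,1,1) gives 0. So g is 1 everywhere except there — the complement of the minterm ¬p·q·r.

g(p, q, r) = ((p' · q) · r)'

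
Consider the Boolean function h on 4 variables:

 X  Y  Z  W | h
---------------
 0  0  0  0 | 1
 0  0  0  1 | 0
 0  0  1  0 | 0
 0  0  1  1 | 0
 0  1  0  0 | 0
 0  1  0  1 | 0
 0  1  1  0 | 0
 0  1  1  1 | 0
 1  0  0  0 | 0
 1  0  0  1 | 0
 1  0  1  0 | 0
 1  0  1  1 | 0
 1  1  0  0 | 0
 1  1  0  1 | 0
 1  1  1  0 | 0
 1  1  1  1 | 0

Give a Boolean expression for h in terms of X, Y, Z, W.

Only row (0,0,0,0) gives 1. That row's minterm ¬X·¬Y·¬Z·¬W is h directly.

h(X, Y, Z, W) = ((~X & ~Y) & ~Z) & ~W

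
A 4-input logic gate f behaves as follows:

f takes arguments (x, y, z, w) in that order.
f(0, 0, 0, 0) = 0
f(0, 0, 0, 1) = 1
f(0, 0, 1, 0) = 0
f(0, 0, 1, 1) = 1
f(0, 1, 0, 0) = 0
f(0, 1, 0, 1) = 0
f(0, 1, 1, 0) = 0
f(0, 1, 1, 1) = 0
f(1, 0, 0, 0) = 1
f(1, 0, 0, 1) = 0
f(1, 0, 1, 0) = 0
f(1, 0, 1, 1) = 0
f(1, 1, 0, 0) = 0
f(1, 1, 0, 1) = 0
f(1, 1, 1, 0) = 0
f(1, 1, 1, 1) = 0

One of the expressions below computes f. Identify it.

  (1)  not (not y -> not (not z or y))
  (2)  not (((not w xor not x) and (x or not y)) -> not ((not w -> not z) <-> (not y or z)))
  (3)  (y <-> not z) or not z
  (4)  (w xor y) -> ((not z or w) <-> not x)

(1) disagrees with f on (0,0,0,0) (formula → 1, table → 0); rule it out.
(3) disagrees with f on (0,0,0,0) (formula → 1, table → 0); rule it out.
(4) disagrees with f on (0,0,0,0) (formula → 1, table → 0); rule it out.
Only (2) survives; checking it on all 16 rows confirms it matches f.

2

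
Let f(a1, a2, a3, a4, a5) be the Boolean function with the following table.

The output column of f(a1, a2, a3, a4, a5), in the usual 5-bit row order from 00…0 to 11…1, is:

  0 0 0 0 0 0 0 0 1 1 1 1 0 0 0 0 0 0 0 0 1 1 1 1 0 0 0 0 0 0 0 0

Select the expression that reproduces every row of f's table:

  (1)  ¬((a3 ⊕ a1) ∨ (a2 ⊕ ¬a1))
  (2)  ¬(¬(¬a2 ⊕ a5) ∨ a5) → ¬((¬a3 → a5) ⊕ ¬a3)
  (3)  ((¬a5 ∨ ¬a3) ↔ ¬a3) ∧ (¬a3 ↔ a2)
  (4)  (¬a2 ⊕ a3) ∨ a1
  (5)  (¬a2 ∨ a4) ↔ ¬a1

1

(2) disagrees with f on (0,0,0,0,1) (formula → 1, table → 0); rule it out.
(3) disagrees with f on (0,0,1,0,1) (formula → 1, table → 0); rule it out.
(4) disagrees with f on (0,0,0,0,0) (formula → 1, table → 0); rule it out.
(5) disagrees with f on (0,0,0,0,0) (formula → 1, table → 0); rule it out.
Only (1) survives; checking it on all 32 rows confirms it matches f.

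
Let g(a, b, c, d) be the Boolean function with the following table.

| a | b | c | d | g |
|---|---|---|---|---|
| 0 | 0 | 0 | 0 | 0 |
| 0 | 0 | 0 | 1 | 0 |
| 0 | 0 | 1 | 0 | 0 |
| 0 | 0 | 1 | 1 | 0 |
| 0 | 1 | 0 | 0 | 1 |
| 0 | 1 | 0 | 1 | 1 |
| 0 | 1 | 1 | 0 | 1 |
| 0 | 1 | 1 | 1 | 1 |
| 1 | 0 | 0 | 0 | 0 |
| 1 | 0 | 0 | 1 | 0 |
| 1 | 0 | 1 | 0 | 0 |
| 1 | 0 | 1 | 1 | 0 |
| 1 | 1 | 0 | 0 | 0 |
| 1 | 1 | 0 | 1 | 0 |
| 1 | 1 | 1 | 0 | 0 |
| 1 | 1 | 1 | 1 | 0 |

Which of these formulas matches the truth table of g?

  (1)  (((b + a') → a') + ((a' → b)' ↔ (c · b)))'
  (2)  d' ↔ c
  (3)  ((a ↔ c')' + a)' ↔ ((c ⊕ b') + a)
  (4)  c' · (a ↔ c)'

3

(1) fails at (0,1,0,0): the formula yields 0, g is 1.
(2) fails at (0,0,0,1): the formula yields 1, g is 0.
(4) fails at (0,1,0,0): the formula yields 0, g is 1.
That leaves (3). Evaluating it on every row reproduces the table of g exactly.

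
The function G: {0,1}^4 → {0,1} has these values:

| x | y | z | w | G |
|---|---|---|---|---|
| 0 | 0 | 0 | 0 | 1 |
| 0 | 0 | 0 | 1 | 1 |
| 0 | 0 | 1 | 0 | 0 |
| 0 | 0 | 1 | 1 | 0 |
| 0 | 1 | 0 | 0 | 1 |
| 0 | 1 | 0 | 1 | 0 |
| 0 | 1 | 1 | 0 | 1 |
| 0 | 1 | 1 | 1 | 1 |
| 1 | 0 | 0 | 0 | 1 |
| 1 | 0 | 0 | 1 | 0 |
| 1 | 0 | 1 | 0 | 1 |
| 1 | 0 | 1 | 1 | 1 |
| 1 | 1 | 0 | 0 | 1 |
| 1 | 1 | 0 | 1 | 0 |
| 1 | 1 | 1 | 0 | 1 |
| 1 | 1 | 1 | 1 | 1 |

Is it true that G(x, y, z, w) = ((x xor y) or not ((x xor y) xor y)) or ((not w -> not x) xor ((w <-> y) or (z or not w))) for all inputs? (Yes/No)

Evaluate ((x xor y) or not ((x xor y) xor y)) or ((not w -> not x) xor ((w <-> y) or (z or not w))) on each row and compare to G:
  x=0, y=0, z=0, w=0: formula gives 1, G = 1 ✓
  x=0, y=0, z=0, w=1: formula gives 1, G = 1 ✓
  x=0, y=0, z=1, w=0: formula gives 1, but G = 0 ✗
Row (0,0,1,0) is a counterexample, so the formula is not equivalent to G.

No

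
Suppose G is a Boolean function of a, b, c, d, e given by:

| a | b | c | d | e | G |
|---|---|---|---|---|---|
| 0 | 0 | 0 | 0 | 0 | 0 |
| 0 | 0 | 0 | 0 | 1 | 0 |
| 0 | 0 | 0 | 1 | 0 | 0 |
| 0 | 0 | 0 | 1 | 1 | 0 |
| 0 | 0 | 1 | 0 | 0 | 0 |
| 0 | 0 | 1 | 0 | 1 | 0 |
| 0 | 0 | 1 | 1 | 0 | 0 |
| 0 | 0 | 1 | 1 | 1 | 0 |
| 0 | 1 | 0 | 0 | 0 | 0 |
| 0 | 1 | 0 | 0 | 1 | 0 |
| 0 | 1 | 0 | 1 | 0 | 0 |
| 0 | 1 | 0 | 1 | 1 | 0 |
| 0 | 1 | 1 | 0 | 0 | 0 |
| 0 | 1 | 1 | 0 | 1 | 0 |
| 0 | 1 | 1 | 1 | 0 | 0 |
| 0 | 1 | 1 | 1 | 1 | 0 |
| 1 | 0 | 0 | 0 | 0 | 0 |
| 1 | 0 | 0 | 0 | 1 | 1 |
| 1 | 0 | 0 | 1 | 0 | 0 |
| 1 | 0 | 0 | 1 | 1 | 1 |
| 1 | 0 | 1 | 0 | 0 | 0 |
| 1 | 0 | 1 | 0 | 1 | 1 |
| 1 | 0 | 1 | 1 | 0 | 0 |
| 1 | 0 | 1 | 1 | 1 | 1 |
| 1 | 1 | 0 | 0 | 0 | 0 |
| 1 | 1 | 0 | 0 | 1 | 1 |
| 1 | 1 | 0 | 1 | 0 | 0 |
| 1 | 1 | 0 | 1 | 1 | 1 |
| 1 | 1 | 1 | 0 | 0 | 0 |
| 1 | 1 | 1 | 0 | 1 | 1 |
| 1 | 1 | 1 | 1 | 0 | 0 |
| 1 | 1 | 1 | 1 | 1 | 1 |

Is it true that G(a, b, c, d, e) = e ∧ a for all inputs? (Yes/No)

Evaluate e ∧ a on each row and compare to G:
  a=0, b=0, c=0, d=0, e=0: formula gives 0, G = 0 ✓
  a=0, b=0, c=0, d=0, e=1: formula gives 0, G = 0 ✓
  a=0, b=0, c=0, d=1, e=0: formula gives 0, G = 0 ✓
  a=0, b=0, c=0, d=1, e=1: formula gives 0, G = 0 ✓
  …and likewise for the remaining 28 rows.
Every row agrees, so the formula is equivalent.

Yes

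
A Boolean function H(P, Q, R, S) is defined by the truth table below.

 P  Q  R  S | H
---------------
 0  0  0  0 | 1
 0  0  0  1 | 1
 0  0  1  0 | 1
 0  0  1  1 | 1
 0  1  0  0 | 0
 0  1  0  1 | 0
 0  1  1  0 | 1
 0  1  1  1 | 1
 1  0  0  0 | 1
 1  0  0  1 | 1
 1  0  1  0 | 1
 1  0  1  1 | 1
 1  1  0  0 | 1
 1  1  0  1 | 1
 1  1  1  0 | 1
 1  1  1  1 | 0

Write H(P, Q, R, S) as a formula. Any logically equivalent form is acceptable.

H(P, Q, R, S) = ¬(((((¬P ∧ Q) ∧ ¬R) ∧ ¬S) ∨ (((¬P ∧ Q) ∧ ¬R) ∧ S)) ∨ (((P ∧ Q) ∧ R) ∧ S))

H is 0 on only 3 rows — (0,1,0,0), (0,1,0,1), (1,1,1,1). Writing each as a minterm (¬P·Q·¬R·¬S, ¬P·Q·¬R·S, P·Q·R·S) and OR-ing them characterizes exactly where H=0, so H is the negation of that disjunction.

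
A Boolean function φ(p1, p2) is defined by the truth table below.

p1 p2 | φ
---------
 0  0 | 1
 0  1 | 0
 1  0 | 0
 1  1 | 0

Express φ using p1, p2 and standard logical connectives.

The output is 1 only when every input is 0 — NOR of all inputs.

φ(p1, p2) = not (p1 or p2)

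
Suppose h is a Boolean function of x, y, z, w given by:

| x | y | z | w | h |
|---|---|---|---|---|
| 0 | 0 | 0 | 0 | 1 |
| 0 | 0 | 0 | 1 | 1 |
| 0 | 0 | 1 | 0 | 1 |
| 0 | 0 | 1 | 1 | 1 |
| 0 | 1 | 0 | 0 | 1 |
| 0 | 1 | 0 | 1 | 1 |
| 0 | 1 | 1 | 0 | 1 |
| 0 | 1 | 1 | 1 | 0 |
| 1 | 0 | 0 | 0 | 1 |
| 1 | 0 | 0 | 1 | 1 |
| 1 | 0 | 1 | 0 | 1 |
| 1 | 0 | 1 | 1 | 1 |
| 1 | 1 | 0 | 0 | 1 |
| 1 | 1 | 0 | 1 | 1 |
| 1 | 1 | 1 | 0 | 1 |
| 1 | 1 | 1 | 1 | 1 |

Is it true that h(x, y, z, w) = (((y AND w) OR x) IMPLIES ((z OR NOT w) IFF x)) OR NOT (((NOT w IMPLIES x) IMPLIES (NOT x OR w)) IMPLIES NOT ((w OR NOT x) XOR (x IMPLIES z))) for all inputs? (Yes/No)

Check the formula against h row by row:
  x=0, y=0, z=0, w=0: formula gives 1, h = 1 ✓
  x=0, y=0, z=0, w=1: formula gives 1, h = 1 ✓
  x=0, y=0, z=1, w=0: formula gives 1, h = 1 ✓
  x=0, y=0, z=1, w=1: formula gives 1, h = 1 ✓
  … (the remaining 12 rows also agree.)
Every row agrees, so the formula is equivalent.

Yes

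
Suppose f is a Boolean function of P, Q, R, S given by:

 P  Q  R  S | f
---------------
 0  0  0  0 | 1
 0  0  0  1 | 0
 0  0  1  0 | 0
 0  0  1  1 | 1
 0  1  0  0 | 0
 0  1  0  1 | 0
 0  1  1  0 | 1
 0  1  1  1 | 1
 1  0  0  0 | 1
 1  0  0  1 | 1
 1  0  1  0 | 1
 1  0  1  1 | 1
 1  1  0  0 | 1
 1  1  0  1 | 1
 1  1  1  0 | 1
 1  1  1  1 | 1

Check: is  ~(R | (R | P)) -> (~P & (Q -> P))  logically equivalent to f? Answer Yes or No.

No

Test each input against both f and the formula:
  P=0, Q=0, R=0, S=0: formula gives 1, f = 1 ✓
  P=0, Q=0, R=0, S=1: formula gives 1, but f = 0 ✗
Row (0,0,0,1) is a counterexample, so the formula is not equivalent to f.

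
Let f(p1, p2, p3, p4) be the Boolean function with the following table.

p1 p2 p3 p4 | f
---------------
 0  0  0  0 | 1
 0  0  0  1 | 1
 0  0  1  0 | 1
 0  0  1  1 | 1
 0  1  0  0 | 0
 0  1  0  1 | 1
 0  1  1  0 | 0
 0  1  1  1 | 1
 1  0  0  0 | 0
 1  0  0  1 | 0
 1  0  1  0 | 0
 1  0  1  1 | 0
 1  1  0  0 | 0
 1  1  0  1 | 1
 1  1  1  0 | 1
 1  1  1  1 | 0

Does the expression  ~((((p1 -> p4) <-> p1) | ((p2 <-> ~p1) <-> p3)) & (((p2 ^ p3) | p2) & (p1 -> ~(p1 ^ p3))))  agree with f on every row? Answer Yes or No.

No

Check the formula against f row by row:
  p1=0, p2=0, p3=0, p4=0: formula gives 1, f = 1 ✓
  p1=0, p2=0, p3=0, p4=1: formula gives 1, f = 1 ✓
  p1=0, p2=0, p3=1, p4=0: formula gives 1, f = 1 ✓
  p1=0, p2=0, p3=1, p4=1: formula gives 1, f = 1 ✓
  p1=0, p2=1, p3=0, p4=0: formula gives 1, but f = 0 ✗
A single disagreement suffices: at (0,1,0,0) they differ, so the formula does not compute f.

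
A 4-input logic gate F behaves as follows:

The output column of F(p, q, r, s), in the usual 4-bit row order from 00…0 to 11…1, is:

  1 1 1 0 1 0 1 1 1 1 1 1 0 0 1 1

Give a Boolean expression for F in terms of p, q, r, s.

F(p, q, r, s) = ~((((((~p & ~q) & r) & s) | (((~p & q) & ~r) & s)) | (((p & q) & ~r) & ~s)) | (((p & q) & ~r) & s))

F is 0 on only 4 rows — (0,0,1,1), (0,1,0,1), (1,1,0,0), (1,1,0,1). Writing each as a minterm (¬p·¬q·r·s, ¬p·q·¬r·s, p·q·¬r·¬s, p·q·¬r·s) and OR-ing them characterizes exactly where F=0, so F is the negation of that disjunction.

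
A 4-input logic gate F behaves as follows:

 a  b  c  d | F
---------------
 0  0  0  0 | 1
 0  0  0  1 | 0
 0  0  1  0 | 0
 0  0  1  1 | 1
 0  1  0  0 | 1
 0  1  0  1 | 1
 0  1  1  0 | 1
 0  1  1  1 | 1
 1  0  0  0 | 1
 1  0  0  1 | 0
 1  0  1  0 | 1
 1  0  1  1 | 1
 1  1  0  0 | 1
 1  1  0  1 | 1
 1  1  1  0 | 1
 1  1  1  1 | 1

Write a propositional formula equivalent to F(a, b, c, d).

F(a, b, c, d) = (((((a' · b') · c') · d) + (((a' · b') · c) · d')) + (((a · b') · c') · d))'

F is 0 on only 3 rows — (0,0,0,1), (0,0,1,0), (1,0,0,1). Writing each as a minterm (¬a·¬b·¬c·d, ¬a·¬b·c·¬d, a·¬b·¬c·d) and OR-ing them characterizes exactly where F=0, so F is the negation of that disjunction.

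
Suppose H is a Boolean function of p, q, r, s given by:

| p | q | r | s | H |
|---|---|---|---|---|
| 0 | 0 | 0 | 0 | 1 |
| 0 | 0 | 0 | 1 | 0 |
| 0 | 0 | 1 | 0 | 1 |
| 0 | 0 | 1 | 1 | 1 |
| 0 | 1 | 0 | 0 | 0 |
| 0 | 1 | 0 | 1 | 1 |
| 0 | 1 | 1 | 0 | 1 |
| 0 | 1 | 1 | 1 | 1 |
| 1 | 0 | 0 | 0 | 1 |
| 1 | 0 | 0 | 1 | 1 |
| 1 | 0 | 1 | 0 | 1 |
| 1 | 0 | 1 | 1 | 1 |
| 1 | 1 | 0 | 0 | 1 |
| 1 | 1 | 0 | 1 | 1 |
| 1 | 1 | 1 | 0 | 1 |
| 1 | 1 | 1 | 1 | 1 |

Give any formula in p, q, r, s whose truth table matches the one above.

H is 0 on only 2 rows — (0,0,0,1), (0,1,0,0). Writing each as a minterm (¬p·¬q·¬r·s, ¬p·q·¬r·¬s) and OR-ing them characterizes exactly where H=0, so H is the negation of that disjunction.

H(p, q, r, s) = not ((((not p and not q) and not r) and s) or (((not p and q) and not r) and not s))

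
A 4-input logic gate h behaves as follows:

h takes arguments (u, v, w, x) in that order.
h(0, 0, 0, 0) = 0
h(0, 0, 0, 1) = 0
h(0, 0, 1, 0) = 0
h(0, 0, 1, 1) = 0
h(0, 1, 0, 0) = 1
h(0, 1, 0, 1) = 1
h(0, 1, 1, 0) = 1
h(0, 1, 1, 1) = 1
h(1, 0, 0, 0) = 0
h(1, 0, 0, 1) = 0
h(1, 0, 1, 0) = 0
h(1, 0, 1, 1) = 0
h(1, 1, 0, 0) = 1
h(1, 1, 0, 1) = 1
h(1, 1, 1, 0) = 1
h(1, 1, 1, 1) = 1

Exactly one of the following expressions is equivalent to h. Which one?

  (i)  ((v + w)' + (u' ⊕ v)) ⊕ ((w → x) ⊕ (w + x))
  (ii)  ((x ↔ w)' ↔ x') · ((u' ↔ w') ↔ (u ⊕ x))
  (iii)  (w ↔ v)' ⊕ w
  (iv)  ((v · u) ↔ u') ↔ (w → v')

iii

(i) disagrees with h on (0,0,0,1) (formula → 1, table → 0); rule it out.
(ii) disagrees with h on (0,0,1,0) (formula → 1, table → 0); rule it out.
(iv) disagrees with h on (0,1,0,0) (formula → 0, table → 1); rule it out.
That leaves (iii). Evaluating it on every row reproduces the table of h exactly.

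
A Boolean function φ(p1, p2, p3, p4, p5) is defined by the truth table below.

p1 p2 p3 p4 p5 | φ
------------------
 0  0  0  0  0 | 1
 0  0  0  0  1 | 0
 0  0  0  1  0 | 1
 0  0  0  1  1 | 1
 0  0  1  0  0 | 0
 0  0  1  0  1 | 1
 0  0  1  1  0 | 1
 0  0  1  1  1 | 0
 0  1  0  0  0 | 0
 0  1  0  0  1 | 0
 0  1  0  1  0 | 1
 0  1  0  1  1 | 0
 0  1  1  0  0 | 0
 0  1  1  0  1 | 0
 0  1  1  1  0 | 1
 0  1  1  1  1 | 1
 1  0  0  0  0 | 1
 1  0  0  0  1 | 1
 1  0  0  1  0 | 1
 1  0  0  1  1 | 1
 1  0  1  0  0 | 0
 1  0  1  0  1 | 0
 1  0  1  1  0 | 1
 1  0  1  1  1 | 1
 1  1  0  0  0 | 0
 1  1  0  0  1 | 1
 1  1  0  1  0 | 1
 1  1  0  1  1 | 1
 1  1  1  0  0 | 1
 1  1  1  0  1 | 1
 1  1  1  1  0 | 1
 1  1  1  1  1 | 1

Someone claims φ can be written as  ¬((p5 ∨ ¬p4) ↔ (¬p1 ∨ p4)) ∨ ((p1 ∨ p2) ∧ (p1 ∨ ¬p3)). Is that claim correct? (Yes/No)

Check the formula against φ row by row:
  p1=0, p2=0, p3=0, p4=0, p5=0: formula gives 0, but φ = 1 ✗
A single disagreement suffices: at (0,0,0,0,0) they differ, so the formula does not compute φ.

No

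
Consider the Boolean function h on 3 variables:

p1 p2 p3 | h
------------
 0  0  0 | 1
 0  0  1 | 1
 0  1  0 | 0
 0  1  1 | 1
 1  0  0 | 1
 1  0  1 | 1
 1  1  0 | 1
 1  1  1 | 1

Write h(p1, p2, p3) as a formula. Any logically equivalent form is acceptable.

Only row (0,1,0) gives 0. So h is 1 everywhere except there — the complement of the minterm ¬p1·p2·¬p3.

h(p1, p2, p3) = ¬((¬p1 ∧ p2) ∧ ¬p3)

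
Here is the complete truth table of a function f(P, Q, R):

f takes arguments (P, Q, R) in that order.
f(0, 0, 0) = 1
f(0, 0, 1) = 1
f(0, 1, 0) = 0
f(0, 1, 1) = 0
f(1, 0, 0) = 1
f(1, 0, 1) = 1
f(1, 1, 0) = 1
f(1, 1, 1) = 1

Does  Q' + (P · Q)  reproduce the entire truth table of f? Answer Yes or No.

Check the formula against f row by row:
  P=0, Q=0, R=0: formula gives 1, f = 1 ✓
  P=0, Q=0, R=1: formula gives 1, f = 1 ✓
  P=0, Q=1, R=0: formula gives 0, f = 0 ✓
  P=0, Q=1, R=1: formula gives 0, f = 0 ✓
  P=1, Q=0, R=0: formula gives 1, f = 1 ✓
  … (the remaining 3 rows also agree.)
Every row agrees, so the formula is equivalent.

Yes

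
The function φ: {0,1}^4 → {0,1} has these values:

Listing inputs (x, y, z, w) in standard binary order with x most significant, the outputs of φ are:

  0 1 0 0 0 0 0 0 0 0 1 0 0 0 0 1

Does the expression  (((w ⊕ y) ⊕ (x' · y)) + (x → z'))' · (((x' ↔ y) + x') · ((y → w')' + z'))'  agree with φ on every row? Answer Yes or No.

Test each input against both φ and the formula:
  x=0, y=0, z=0, w=0: formula gives 0, φ = 0 ✓
  x=0, y=0, z=0, w=1: formula gives 0, but φ = 1 ✗
Since they disagree at (0,0,0,1), the expression is not a correct formula for φ.

No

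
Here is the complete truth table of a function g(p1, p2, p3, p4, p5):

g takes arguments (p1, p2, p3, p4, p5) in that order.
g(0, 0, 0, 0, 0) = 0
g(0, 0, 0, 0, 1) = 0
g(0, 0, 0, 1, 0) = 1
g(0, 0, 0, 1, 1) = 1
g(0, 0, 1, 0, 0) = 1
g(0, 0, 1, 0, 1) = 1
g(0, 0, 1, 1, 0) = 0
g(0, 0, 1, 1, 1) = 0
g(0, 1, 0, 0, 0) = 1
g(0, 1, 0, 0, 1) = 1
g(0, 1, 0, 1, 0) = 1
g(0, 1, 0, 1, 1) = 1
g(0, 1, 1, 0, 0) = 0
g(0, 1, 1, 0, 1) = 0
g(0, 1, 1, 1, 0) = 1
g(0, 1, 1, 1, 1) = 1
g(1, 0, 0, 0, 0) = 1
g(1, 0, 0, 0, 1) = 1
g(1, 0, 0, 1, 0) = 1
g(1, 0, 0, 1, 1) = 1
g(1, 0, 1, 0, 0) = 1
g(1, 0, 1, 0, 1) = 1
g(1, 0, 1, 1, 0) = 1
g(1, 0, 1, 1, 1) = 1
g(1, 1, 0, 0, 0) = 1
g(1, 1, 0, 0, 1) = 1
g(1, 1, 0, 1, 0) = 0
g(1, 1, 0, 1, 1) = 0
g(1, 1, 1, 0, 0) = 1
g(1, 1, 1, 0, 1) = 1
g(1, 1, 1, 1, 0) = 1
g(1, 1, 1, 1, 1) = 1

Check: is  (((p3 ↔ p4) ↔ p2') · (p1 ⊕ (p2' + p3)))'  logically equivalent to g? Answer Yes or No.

Test each input against both g and the formula:
  p1=0, p2=0, p3=0, p4=0, p5=0: formula gives 0, g = 0 ✓
  p1=0, p2=0, p3=0, p4=0, p5=1: formula gives 0, g = 0 ✓
  p1=0, p2=0, p3=0, p4=1, p5=0: formula gives 1, g = 1 ✓
  p1=0, p2=0, p3=0, p4=1, p5=1: formula gives 1, g = 1 ✓
  … (the remaining 28 rows also agree.)
All 32 rows match — the expression computes g exactly.

Yes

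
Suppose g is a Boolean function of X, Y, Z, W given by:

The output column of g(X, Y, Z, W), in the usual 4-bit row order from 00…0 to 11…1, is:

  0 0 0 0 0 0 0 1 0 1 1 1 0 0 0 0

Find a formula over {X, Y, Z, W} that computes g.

g(X, Y, Z, W) = (((((~X & Y) & Z) & W) | (((X & ~Y) & ~Z) & W)) | (((X & ~Y) & Z) & ~W)) | (((X & ~Y) & Z) & W)

g=1 on 4 inputs: (0,1,1,1), (1,0,0,1), (1,0,1,0), (1,0,1,1). Reading each as a conjunction of literals (¬X·Y·Z·W, X·¬Y·¬Z·W, X·¬Y·Z·¬W, X·¬Y·Z·W) and taking the OR gives the canonical DNF.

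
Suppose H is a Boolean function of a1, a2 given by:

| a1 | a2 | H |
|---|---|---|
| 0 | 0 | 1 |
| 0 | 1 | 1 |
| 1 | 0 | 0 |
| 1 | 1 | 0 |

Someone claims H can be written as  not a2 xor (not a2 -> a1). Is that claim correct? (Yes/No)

No

Evaluate not a2 xor (not a2 -> a1) on each row and compare to H:
  a1=0, a2=0: formula gives 1, H = 1 ✓
  a1=0, a2=1: formula gives 1, H = 1 ✓
  a1=1, a2=0: formula gives 0, H = 0 ✓
  a1=1, a2=1: formula gives 1, but H = 0 ✗
A single disagreement suffices: at (1,1) they differ, so the formula does not compute H.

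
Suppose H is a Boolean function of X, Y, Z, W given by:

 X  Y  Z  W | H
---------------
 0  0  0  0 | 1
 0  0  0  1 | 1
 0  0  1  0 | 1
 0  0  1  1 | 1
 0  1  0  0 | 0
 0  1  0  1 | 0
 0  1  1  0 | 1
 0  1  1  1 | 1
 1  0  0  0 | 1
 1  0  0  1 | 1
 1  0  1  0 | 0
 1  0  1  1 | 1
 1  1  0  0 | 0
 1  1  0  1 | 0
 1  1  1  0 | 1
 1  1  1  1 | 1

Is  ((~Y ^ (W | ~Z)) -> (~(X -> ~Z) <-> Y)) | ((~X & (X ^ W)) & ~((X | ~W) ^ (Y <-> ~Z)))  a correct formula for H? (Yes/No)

Evaluate ((~Y ^ (W | ~Z)) -> (~(X -> ~Z) <-> Y)) | ((~X & (X ^ W)) & ~((X | ~W) ^ (Y <-> ~Z))) on each row and compare to H:
  X=0, Y=0, Z=0, W=0: formula gives 1, H = 1 ✓
  X=0, Y=0, Z=0, W=1: formula gives 1, H = 1 ✓
  X=0, Y=0, Z=1, W=0: formula gives 1, H = 1 ✓
  X=0, Y=0, Z=1, W=1: formula gives 1, H = 1 ✓
  …and likewise for the remaining 12 rows.
All 16 rows match — the expression computes H exactly.

Yes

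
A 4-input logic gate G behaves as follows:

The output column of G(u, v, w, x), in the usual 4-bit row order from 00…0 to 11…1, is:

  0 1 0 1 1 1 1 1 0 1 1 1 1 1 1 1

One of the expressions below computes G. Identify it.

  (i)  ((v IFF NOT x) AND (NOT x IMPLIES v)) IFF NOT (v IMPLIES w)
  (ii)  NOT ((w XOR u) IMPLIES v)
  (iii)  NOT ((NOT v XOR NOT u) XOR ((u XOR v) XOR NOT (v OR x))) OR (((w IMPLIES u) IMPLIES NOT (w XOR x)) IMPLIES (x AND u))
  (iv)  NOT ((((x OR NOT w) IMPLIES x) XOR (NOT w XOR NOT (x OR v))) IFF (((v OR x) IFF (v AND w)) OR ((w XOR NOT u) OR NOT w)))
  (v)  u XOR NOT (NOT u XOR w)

iii

(i) fails at (0,0,0,0): the formula yields 1, G is 0.
(ii) fails at (0,0,0,1): the formula yields 0, G is 1.
(iv) fails at (0,0,0,0): the formula yields 1, G is 0.
(v) fails at (0,0,0,1): the formula yields 0, G is 1.
That leaves (iii). Evaluating it on every row reproduces the table of G exactly.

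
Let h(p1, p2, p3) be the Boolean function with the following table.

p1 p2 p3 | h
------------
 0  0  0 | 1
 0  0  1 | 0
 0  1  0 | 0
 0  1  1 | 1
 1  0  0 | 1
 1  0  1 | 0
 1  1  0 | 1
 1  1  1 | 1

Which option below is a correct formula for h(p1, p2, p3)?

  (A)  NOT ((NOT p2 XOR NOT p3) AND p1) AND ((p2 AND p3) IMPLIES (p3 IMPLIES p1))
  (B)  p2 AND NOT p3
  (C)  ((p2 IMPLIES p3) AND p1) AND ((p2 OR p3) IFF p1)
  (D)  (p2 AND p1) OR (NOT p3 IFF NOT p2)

D

(A) disagrees with h on (0,0,1) (formula → 1, table → 0); rule it out.
(B) disagrees with h on (0,0,0) (formula → 0, table → 1); rule it out.
(C) disagrees with h on (0,0,0) (formula → 0, table → 1); rule it out.
That leaves (D). Evaluating it on every row reproduces the table of h exactly.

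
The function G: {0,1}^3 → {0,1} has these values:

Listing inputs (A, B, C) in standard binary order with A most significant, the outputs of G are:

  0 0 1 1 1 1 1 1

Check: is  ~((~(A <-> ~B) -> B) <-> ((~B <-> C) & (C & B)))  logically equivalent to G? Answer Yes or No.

Check the formula against G row by row:
  A=0, B=0, C=0: formula gives 0, G = 0 ✓
  A=0, B=0, C=1: formula gives 0, G = 0 ✓
  A=0, B=1, C=0: formula gives 1, G = 1 ✓
  A=0, B=1, C=1: formula gives 1, G = 1 ✓
  A=1, B=0, C=0: formula gives 1, G = 1 ✓
  … (the remaining 3 rows also agree.)
All 8 rows match — the expression computes G exactly.

Yes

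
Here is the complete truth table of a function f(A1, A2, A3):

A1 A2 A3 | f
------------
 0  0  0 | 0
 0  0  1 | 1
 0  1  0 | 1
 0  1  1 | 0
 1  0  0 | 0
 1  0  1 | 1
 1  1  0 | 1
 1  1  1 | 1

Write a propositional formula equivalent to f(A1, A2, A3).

The 0-rows are (0,0,0), (0,1,1), (1,0,0). Take each as a conjunction (¬A1·¬A2·¬A3, ¬A1·A2·A3, A1·¬A2·¬A3), form their disjunction, and complement — that gives a formula that is 1 everywhere f is.

f(A1, A2, A3) = NOT ((((NOT A1 AND NOT A2) AND NOT A3) OR ((NOT A1 AND A2) AND A3)) OR ((A1 AND NOT A2) AND NOT A3))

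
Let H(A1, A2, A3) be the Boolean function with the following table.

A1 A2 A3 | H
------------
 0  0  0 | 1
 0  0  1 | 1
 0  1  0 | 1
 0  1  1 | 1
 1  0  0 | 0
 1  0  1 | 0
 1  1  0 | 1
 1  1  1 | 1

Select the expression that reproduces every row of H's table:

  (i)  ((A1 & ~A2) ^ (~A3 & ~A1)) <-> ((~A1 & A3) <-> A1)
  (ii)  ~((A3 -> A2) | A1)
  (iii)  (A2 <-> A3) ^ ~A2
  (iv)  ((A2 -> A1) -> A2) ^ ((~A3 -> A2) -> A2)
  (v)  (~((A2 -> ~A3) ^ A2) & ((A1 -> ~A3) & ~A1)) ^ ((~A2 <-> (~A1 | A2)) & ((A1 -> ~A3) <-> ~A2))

(ii) fails at (0,0,0): the formula yields 0, H is 1.
(iii) fails at (0,0,0): the formula yields 0, H is 1.
(iv) fails at (0,0,1): the formula yields 0, H is 1.
(v) fails at (0,1,1): the formula yields 0, H is 1.
Only (i) survives; checking it on all 8 rows confirms it matches H.

i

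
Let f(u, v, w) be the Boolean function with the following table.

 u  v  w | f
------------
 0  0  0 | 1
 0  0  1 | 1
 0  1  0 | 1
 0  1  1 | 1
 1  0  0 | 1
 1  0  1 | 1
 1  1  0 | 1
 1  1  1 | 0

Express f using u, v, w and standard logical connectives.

f(u, v, w) = ((u · v) · w)'

The output is 0 only when every input is 1 — NAND of all inputs.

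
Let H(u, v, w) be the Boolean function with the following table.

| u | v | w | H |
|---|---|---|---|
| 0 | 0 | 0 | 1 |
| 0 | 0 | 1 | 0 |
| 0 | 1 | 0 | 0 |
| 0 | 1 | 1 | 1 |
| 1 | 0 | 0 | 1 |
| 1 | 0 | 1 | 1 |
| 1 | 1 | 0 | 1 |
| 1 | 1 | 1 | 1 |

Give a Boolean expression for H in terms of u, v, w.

H(u, v, w) = (((u' · v') · w) + ((u' · v) · w'))'

There are just 2 zero rows: (0,0,1), (0,1,0). Their minterms are ¬u·¬v·w, ¬u·v·¬w; the OR of those covers precisely the 0-outputs, and negating it yields H.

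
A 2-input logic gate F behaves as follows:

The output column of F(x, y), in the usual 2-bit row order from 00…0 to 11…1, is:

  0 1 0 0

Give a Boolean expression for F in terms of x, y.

F(x, y) = NOT x AND y

1 only at (0,1): NOT x AND y.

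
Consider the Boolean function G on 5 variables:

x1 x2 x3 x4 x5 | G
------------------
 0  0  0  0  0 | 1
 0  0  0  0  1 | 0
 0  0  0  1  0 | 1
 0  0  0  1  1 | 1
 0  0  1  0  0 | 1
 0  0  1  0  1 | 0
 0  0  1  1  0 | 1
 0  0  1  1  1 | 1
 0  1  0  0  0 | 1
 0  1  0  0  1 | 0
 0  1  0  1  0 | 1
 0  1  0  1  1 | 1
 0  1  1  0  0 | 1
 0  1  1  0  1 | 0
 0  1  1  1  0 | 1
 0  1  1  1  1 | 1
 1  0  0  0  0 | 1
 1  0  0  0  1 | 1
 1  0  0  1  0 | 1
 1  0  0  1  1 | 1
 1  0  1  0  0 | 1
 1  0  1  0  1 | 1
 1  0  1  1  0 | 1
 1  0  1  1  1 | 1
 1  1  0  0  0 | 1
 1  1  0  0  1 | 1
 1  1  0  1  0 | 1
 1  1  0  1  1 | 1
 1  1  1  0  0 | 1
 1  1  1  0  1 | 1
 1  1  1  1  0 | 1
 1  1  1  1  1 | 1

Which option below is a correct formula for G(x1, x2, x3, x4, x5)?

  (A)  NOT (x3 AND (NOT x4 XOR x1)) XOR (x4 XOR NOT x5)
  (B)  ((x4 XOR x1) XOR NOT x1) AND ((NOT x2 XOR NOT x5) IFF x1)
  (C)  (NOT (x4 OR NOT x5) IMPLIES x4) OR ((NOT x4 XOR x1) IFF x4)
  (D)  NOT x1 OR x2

C

(A): at (0,0,0,0,0) it gives 0, but G = 1 — eliminated.
(B): at (0,0,0,1,0) it gives 0, but G = 1 — eliminated.
(D): at (0,0,0,0,1) it gives 1, but G = 0 — eliminated.
Only (C) survives; checking it on all 32 rows confirms it matches G.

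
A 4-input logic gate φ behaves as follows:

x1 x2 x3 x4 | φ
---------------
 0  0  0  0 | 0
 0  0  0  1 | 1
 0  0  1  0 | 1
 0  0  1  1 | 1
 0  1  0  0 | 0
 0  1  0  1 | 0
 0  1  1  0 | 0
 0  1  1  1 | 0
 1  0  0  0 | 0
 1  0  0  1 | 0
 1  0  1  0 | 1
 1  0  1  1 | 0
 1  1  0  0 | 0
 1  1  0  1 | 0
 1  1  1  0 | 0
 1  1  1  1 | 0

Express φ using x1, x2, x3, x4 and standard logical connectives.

φ(x1, x2, x3, x4) = (((((not x1 and not x2) and not x3) and x4) or (((not x1 and not x2) and x3) and not x4)) or (((not x1 and not x2) and x3) and x4)) or (((x1 and not x2) and x3) and not x4)

φ=1 on 4 inputs: (0,0,0,1), (0,0,1,0), (0,0,1,1), (1,0,1,0). Reading each as a conjunction of literals (¬x1·¬x2·¬x3·x4, ¬x1·¬x2·x3·¬x4, ¬x1·¬x2·x3·x4, x1·¬x2·x3·¬x4) and taking the OR gives the canonical DNF.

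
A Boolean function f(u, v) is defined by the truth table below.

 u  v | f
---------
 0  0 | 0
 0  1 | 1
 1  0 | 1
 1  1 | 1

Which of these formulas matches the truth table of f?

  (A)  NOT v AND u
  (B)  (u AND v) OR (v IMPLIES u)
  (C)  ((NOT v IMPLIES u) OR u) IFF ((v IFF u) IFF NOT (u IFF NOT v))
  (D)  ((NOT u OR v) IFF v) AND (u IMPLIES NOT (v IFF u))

(A): at (0,1) it gives 0, but f = 1 — eliminated.
(B): at (0,0) it gives 1, but f = 0 — eliminated.
(D): at (1,1) it gives 0, but f = 1 — eliminated.
Only (C) survives; checking it on all 4 rows confirms it matches f.

C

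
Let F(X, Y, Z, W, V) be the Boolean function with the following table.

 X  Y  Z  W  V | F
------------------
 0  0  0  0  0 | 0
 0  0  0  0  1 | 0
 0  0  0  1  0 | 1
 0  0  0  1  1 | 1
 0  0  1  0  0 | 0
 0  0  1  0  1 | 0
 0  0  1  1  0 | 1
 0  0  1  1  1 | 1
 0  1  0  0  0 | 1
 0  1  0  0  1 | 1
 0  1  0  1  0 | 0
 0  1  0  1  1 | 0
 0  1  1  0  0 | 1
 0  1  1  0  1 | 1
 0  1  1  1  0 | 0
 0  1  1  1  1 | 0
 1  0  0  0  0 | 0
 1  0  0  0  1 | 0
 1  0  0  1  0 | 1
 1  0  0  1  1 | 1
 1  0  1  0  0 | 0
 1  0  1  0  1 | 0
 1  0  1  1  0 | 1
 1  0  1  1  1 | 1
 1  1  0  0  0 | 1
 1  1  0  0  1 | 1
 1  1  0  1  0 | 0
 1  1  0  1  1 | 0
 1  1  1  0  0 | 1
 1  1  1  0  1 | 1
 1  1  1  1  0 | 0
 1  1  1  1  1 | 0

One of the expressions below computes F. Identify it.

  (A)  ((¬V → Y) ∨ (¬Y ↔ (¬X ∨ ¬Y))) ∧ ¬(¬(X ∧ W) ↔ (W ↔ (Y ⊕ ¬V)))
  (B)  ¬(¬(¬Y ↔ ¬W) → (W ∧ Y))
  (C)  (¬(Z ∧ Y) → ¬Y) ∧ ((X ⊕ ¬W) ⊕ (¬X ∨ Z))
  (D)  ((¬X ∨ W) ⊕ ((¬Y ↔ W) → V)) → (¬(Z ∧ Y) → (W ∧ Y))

B

(A) disagrees with F on (0,0,0,0,0) (formula → 1, table → 0); rule it out.
(C) disagrees with F on (0,1,0,0,0) (formula → 0, table → 1); rule it out.
(D) disagrees with F on (0,0,0,0,0) (formula → 1, table → 0); rule it out.
(B) is the remaining candidate, and it agrees with F on all 32 inputs.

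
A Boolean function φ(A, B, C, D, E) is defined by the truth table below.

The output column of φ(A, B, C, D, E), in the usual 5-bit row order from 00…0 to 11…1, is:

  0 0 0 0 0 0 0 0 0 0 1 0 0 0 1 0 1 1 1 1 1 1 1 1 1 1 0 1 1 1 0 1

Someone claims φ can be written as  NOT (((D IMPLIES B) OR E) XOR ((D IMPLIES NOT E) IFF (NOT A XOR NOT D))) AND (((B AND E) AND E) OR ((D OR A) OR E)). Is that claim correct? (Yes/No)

Check the formula against φ row by row:
  A=0, B=0, C=0, D=0, E=0: formula gives 0, φ = 0 ✓
  A=0, B=0, C=0, D=0, E=1: formula gives 0, φ = 0 ✓
  A=0, B=0, C=0, D=1, E=0: formula gives 0, φ = 0 ✓
  A=0, B=0, C=0, D=1, E=1: formula gives 0, φ = 0 ✓
  … (the remaining 28 rows also agree.)
Every row agrees, so the formula is equivalent.

Yes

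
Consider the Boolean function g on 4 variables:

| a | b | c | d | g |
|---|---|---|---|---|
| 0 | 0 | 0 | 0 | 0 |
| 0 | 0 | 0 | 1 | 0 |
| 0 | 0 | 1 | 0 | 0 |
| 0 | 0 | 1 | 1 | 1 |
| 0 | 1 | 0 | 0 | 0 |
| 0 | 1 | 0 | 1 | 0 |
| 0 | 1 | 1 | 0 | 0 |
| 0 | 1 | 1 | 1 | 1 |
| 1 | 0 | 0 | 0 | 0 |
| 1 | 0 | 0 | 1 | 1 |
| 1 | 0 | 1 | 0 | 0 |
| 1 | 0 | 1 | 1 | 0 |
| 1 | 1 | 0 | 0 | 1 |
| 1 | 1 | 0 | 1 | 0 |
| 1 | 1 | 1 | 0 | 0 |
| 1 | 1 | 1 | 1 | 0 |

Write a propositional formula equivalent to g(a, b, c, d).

g=1 on 4 inputs: (0,0,1,1), (0,1,1,1), (1,0,0,1), (1,1,0,0). Reading each as a conjunction of literals (¬a·¬b·c·d, ¬a·b·c·d, a·¬b·¬c·d, a·b·¬c·¬d) and taking the OR gives the canonical DNF.

g(a, b, c, d) = (((((~a & ~b) & c) & d) | (((~a & b) & c) & d)) | (((a & ~b) & ~c) & d)) | (((a & b) & ~c) & ~d)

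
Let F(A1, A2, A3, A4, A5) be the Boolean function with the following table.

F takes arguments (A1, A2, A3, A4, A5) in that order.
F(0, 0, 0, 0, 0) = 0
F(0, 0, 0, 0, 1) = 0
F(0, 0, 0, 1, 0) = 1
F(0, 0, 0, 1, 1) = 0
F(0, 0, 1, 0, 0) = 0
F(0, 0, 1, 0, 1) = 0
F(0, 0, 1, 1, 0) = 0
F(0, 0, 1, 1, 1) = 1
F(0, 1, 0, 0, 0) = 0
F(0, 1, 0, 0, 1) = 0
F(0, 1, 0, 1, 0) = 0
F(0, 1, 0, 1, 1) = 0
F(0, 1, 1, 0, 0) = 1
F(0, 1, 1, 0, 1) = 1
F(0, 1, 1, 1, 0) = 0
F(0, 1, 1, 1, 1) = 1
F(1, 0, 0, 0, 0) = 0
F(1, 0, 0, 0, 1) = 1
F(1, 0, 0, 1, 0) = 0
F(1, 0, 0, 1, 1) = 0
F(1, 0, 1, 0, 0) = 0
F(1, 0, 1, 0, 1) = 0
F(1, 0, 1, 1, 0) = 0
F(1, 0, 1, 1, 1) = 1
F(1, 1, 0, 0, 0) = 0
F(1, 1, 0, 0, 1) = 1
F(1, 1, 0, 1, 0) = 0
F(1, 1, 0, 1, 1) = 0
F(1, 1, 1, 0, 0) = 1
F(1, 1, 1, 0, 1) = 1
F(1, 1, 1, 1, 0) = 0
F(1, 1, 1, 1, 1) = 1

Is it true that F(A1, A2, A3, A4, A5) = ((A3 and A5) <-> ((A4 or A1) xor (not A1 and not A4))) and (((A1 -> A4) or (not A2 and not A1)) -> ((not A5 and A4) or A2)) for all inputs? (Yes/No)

No

Test each input against both F and the formula:
  A1=0, A2=0, A3=0, A4=0, A5=0: formula gives 0, F = 0 ✓
  A1=0, A2=0, A3=0, A4=0, A5=1: formula gives 0, F = 0 ✓
  A1=0, A2=0, A3=0, A4=1, A5=0: formula gives 0, but F = 1 ✗
Since they disagree at (0,0,0,1,0), the expression is not a correct formula for F.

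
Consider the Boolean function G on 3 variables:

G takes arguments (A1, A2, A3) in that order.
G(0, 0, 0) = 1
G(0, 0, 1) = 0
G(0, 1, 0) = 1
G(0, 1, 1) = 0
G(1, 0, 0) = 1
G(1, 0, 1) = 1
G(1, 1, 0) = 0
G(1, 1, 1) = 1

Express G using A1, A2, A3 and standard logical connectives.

G is 0 on only 3 rows — (0,0,1), (0,1,1), (1,1,0). Writing each as a minterm (¬A1·¬A2·A3, ¬A1·A2·A3, A1·A2·¬A3) and OR-ing them characterizes exactly where G=0, so G is the negation of that disjunction.

G(A1, A2, A3) = ~((((~A1 & ~A2) & A3) | ((~A1 & A2) & A3)) | ((A1 & A2) & ~A3))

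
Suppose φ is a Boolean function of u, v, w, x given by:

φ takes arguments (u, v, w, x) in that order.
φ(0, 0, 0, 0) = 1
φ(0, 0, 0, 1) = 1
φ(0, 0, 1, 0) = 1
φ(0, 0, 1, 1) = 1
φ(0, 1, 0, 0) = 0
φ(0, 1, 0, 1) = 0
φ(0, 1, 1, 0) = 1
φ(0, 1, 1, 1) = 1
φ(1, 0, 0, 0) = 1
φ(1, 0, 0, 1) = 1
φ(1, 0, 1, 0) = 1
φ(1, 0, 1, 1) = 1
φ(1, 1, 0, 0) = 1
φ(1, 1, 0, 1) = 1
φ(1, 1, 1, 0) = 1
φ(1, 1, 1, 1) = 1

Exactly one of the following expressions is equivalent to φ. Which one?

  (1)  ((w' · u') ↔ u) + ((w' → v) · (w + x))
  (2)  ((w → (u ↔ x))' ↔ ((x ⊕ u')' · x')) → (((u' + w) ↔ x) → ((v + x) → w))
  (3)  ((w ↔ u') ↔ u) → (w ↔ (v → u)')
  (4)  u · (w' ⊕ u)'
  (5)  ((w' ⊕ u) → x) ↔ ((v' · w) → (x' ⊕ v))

(1): at (0,0,0,0) it gives 0, but φ = 1 — eliminated.
(2): at (0,0,0,1) it gives 0, but φ = 1 — eliminated.
(4): at (0,0,0,0) it gives 0, but φ = 1 — eliminated.
(5): at (0,0,0,0) it gives 0, but φ = 1 — eliminated.
(3) is the remaining candidate, and it agrees with φ on all 16 inputs.

3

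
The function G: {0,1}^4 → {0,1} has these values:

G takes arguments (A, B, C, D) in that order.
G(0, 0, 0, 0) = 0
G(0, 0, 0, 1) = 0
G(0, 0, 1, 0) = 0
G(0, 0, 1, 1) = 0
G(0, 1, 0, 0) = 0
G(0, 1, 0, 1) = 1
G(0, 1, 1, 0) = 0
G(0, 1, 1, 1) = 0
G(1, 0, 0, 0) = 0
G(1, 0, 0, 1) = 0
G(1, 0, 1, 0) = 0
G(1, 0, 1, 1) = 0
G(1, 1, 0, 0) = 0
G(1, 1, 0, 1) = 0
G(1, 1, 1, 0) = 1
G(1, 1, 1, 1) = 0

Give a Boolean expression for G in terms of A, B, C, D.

The 1-rows are (0,1,0,1), (1,1,1,0). Each contributes one minterm — ¬A·B·¬C·D; A·B·C·¬D — and their disjunction is a sum-of-products form of G.

G(A, B, C, D) = (((A' · B) · C') · D) + (((A · B) · C) · D')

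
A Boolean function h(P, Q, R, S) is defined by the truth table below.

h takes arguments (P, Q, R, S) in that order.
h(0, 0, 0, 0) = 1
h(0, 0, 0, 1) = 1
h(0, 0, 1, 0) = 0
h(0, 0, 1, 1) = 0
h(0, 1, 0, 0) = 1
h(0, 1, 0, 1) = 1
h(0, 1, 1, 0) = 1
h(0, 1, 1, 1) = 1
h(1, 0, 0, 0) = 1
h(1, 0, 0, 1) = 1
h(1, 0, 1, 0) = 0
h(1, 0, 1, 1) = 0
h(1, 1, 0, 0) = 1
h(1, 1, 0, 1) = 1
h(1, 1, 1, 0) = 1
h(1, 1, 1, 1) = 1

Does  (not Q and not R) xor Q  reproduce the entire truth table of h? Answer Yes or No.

Evaluate (not Q and not R) xor Q on each row and compare to h:
  P=0, Q=0, R=0, S=0: formula gives 1, h = 1 ✓
  P=0, Q=0, R=0, S=1: formula gives 1, h = 1 ✓
  P=0, Q=0, R=1, S=0: formula gives 0, h = 0 ✓
  P=0, Q=0, R=1, S=1: formula gives 0, h = 0 ✓
  …and likewise for the remaining 12 rows.
No disagreement on any input; they are logically equivalent.

Yes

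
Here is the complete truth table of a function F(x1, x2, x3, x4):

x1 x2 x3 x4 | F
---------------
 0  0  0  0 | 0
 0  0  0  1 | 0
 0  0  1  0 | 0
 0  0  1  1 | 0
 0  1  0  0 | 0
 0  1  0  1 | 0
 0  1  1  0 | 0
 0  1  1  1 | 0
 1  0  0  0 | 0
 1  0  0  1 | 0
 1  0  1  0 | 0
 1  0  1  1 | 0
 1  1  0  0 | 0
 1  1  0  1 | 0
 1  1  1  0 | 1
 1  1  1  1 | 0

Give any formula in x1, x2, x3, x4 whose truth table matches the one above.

F(x1, x2, x3, x4) = ((x1 ∧ x2) ∧ x3) ∧ ¬x4

F is 1 on exactly one input, (1,1,1,0), whose minterm is x1·x2·x3·¬x4. So F is just that conjunction.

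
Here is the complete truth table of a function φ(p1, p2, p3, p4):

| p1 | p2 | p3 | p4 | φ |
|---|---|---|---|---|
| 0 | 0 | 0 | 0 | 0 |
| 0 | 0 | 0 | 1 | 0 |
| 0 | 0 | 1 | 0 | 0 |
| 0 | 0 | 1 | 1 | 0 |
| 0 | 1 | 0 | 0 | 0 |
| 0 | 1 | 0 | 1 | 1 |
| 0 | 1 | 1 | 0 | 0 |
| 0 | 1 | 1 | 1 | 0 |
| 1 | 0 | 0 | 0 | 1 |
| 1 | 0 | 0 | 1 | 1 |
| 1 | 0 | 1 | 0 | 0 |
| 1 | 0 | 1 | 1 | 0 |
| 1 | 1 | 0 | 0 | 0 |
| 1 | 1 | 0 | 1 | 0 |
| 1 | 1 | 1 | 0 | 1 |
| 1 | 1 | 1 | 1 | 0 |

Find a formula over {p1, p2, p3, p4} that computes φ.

Collect the rows where φ=1 — (0,1,0,1), (1,0,0,0), (1,0,0,1), (1,1,1,0) — and write one minterm per row: ¬p1·p2·¬p3·p4, p1·¬p2·¬p3·¬p4, p1·¬p2·¬p3·p4, p1·p2·p3·¬p4. Their union (logical OR) reproduces the table exactly.

φ(p1, p2, p3, p4) = (((((~p1 & p2) & ~p3) & p4) | (((p1 & ~p2) & ~p3) & ~p4)) | (((p1 & ~p2) & ~p3) & p4)) | (((p1 & p2) & p3) & ~p4)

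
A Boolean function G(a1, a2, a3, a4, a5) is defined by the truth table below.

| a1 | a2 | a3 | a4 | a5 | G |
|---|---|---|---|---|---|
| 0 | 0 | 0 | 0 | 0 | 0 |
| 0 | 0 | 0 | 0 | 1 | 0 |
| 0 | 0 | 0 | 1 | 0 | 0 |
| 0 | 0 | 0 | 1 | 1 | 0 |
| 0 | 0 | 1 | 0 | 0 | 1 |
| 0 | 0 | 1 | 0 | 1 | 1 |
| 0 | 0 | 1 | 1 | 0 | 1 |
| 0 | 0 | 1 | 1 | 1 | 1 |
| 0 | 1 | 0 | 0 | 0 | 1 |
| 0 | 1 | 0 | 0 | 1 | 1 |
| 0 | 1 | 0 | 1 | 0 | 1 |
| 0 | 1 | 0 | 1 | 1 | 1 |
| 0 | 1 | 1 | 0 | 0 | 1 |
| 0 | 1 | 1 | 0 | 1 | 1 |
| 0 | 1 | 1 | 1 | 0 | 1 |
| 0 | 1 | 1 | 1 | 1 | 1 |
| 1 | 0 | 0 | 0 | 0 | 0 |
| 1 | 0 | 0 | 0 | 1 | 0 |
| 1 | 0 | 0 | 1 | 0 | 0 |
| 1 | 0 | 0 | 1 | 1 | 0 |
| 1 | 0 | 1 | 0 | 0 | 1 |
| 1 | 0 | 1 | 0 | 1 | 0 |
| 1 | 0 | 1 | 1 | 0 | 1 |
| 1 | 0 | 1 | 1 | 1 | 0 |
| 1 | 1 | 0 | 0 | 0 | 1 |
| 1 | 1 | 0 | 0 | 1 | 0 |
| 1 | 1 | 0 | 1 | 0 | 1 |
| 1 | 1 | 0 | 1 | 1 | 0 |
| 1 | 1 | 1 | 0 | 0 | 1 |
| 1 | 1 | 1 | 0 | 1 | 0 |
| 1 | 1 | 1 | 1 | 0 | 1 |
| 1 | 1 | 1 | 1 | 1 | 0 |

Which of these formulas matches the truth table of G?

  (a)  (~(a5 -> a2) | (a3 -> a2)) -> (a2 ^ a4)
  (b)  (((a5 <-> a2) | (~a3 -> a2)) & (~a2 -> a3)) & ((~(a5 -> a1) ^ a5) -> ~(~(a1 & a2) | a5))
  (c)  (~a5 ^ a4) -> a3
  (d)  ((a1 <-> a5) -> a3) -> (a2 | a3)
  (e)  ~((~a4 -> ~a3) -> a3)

(a) disagrees with G on (0,0,0,1,0) (formula → 1, table → 0); rule it out.
(c) disagrees with G on (0,0,0,0,1) (formula → 1, table → 0); rule it out.
(d) disagrees with G on (0,0,0,0,0) (formula → 1, table → 0); rule it out.
(e) disagrees with G on (0,0,0,0,0) (formula → 1, table → 0); rule it out.
Only (b) survives; checking it on all 32 rows confirms it matches G.

b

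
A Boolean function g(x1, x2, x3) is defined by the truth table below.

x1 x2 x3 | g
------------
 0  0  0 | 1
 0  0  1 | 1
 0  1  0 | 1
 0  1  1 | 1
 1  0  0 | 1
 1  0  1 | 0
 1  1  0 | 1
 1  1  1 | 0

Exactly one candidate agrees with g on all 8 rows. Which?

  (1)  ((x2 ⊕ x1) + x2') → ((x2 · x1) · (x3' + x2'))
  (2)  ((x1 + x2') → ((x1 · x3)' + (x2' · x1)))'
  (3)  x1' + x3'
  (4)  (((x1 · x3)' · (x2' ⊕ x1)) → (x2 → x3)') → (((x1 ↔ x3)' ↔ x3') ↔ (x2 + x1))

(1): at (0,0,0) it gives 0, but g = 1 — eliminated.
(2): at (0,0,0) it gives 0, but g = 1 — eliminated.
(4): at (0,1,0) it gives 0, but g = 1 — eliminated.
Only (3) survives; checking it on all 8 rows confirms it matches g.

3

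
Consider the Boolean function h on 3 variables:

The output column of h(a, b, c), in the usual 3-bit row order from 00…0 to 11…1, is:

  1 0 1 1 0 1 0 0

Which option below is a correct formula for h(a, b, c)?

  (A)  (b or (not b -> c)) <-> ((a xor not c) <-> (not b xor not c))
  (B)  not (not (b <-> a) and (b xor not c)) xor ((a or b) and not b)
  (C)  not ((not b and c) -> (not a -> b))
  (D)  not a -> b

A

(B): at (0,0,1) it gives 1, but h = 0 — eliminated.
(C): at (0,0,0) it gives 0, but h = 1 — eliminated.
(D): at (0,0,0) it gives 0, but h = 1 — eliminated.
(A) is the remaining candidate, and it agrees with h on all 8 inputs.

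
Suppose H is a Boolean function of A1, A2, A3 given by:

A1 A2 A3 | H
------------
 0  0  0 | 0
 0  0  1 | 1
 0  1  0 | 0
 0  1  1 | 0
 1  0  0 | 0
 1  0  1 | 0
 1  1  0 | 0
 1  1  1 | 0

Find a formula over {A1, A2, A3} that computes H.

Only row (0,0,1) gives 1. That row's minterm ¬A1·¬A2·A3 is H directly.

H(A1, A2, A3) = (~A1 & ~A2) & A3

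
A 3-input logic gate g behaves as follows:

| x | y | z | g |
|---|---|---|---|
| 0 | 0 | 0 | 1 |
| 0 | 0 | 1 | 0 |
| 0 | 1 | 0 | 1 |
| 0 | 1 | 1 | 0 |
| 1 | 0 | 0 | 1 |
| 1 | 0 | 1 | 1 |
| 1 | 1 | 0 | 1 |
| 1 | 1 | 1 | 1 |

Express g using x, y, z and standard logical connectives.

g(x, y, z) = not (((not x and not y) and z) or ((not x and y) and z))

g is 0 on only 2 rows — (0,0,1), (0,1,1). Writing each as a minterm (¬x·¬y·z, ¬x·y·z) and OR-ing them characterizes exactly where g=0, so g is the negation of that disjunction.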